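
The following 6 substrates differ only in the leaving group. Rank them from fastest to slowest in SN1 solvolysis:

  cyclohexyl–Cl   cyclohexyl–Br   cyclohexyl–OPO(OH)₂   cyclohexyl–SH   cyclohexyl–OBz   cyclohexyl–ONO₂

cyclohexyl–Br > cyclohexyl–Cl > cyclohexyl–ONO₂ > cyclohexyl–OPO(OH)₂ > cyclohexyl–OBz > cyclohexyl–SH

The skeletons are identical, so relative rate is governed entirely by leaving-group ability.
The more stable X⁻ (or X) is on its own — i.e. the weaker a base it is — the better a leaving group it makes.
cyclohexyl–Br loses Br⁻: pKₐ(HBr) ≈ -9
cyclohexyl–Cl loses Cl⁻: pKₐ(HCl) ≈ -7
cyclohexyl–ONO₂ loses NO₃⁻: pKₐ(HNO₃) ≈ -1.3
cyclohexyl–OPO(OH)₂ loses H₂PO₄⁻: pKₐ(H₃PO₄) ≈ 2.1
cyclohexyl–OBz loses PhCOO⁻: pKₐ(C₆H₅COOH) ≈ 4.2
cyclohexyl–SH loses HS⁻: pKₐ(H₂S) ≈ 7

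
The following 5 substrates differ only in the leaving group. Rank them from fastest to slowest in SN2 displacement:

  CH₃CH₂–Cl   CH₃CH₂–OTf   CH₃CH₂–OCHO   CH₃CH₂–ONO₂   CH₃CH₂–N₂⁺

CH₃CH₂–N₂⁺ > CH₃CH₂–OTf > CH₃CH₂–Cl > CH₃CH₂–ONO₂ > CH₃CH₂–OCHO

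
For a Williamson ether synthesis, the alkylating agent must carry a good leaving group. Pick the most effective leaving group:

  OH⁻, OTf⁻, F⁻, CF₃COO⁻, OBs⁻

OTf⁻

The more stable X⁻ (or X) is on its own — i.e. the weaker a base it is — the better a leaving group it makes.
OTf⁻: pKₐ(CF₃SO₃H (triflic acid)) ≈ -14
OBs⁻: pKₐ(p-BrC₆H₄SO₃H) ≈ -2.8
CF₃COO⁻: pKₐ(CF₃COOH) ≈ 0.2
F⁻: pKₐ(HF) ≈ 3.2
OH⁻: pKₐ(H₂O) ≈ 15.7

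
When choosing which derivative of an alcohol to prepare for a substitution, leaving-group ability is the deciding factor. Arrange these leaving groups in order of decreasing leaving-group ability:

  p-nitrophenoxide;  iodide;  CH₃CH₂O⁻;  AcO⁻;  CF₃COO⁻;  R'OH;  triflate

triflate > iodide > R'OH > CF₃COO⁻ > AcO⁻ > p-nitrophenoxide > CH₃CH₂O⁻

Rank by basicity of the departing species: weakest base leaves most easily.
triflate: pKₐ(CF₃SO₃H (triflic acid)) ≈ -14 — charge spread over three oxygens and a CF₃ group; the premier leaving group in synthesis
iodide: pKₐ(HI) ≈ -10 — large, highly polarisable; very weak base
R'OH: pKₐ(R'OH₂⁺) ≈ -2.4
CF₃COO⁻: pKₐ(CF₃COOH) ≈ 0.2 — strongly electron-withdrawing CF₃ stabilises the carboxylate
AcO⁻: pKₐ(CH₃COOH) ≈ 4.8
p-nitrophenoxide: pKₐ(p-nitrophenol) ≈ 7.2 — nitro group delocalises the charge; the classic chromogenic LG
CH₃CH₂O⁻: pKₐ(CH₃CH₂OH) ≈ 16 — strong base; alkoxides do not leave unassisted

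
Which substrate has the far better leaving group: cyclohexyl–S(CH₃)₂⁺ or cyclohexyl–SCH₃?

cyclohexyl–S(CH₃)₂⁺

From cyclohexyl–SCH₃ the departing group would be RS⁻ (pKₐ(RSH (a thiol)) ≈ 10.5). Moderately basic; rarely leaves without activation.
From cyclohexyl–S(CH₃)₂⁺ the leaving group is SR'₂ (pKₐ(R'₂SH⁺) ≈ -7). Neutral; leaves from a sulfonium salt (R–SR'₂⁺).
(In practice cyclohexyl–S(CH₃)₂⁺ is made from cyclohexyl–SCH₃ by S-methylation with CH₃I, allowing neutral dimethyl sulfide, rather than methanethiolate, to depart.)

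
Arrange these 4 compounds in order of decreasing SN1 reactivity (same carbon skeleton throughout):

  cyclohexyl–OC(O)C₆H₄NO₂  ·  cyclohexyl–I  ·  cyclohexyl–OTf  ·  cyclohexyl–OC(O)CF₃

Identical carbon frameworks mean the comparison reduces to leaving-group quality.
Rank by basicity of the departing species: weakest base leaves most easily.
cyclohexyl–OTf loses OTf⁻: pKₐ(CF₃SO₃H (triflic acid)) ≈ -14
cyclohexyl–I loses I⁻: pKₐ(HI) ≈ -10
cyclohexyl–OC(O)CF₃ loses CF₃COO⁻: pKₐ(CF₃COOH) ≈ 0.2
cyclohexyl–OC(O)C₆H₄NO₂ loses p-O₂N–C₆H₄–COO⁻: pKₐ(p-nitrobenzoic acid) ≈ 3.4

cyclohexyl–OTf > cyclohexyl–I > cyclohexyl–OC(O)CF₃ > cyclohexyl–OC(O)C₆H₄NO₂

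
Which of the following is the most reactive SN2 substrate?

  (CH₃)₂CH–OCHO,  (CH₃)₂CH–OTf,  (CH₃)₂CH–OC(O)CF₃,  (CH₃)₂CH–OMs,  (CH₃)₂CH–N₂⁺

(CH₃)₂CH–N₂⁺

With the same alkyl group throughout, only the leaving group differentiates the rates.
The more stable X⁻ (or X) is on its own — i.e. the weaker a base it is — the better a leaving group it makes.
(CH₃)₂CH–N₂⁺ loses N₂: no meaningful conjugate acid; N₂ departs as an exceptionally stable neutral molecule
(CH₃)₂CH–OTf loses OTf⁻: pKₐ(CF₃SO₃H (triflic acid)) ≈ -14
(CH₃)₂CH–OMs loses OMs⁻: pKₐ(CH₃SO₃H (MsOH)) ≈ -1.9
(CH₃)₂CH–OC(O)CF₃ loses CF₃COO⁻: pKₐ(CF₃COOH) ≈ 0.2
(CH₃)₂CH–OCHO loses HCOO⁻: pKₐ(HCOOH) ≈ 3.8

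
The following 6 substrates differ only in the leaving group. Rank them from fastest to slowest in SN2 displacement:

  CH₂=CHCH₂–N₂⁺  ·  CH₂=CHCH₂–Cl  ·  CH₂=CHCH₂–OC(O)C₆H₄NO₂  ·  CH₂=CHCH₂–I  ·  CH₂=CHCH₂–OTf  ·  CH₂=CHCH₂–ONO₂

CH₂=CHCH₂–N₂⁺ > CH₂=CHCH₂–OTf > CH₂=CHCH₂–I > CH₂=CHCH₂–Cl > CH₂=CHCH₂–ONO₂ > CH₂=CHCH₂–OC(O)C₆H₄NO₂

The skeletons are identical, so relative rate is governed entirely by leaving-group ability.
A good leaving group is a weak base: the lower the pKₐ of its conjugate acid, the more readily it departs.
CH₂=CHCH₂–N₂⁺ loses N₂: no meaningful conjugate acid; N₂ departs as an exceptionally stable neutral molecule
CH₂=CHCH₂–OTf loses OTf⁻: pKₐ(CF₃SO₃H (triflic acid)) ≈ -14
CH₂=CHCH₂–I loses I⁻: pKₐ(HI) ≈ -10
CH₂=CHCH₂–Cl loses Cl⁻: pKₐ(HCl) ≈ -7
CH₂=CHCH₂–ONO₂ loses NO₃⁻: pKₐ(HNO₃) ≈ -1.3
CH₂=CHCH₂–OC(O)C₆H₄NO₂ loses p-O₂N–C₆H₄–COO⁻: pKₐ(p-nitrobenzoic acid) ≈ 3.4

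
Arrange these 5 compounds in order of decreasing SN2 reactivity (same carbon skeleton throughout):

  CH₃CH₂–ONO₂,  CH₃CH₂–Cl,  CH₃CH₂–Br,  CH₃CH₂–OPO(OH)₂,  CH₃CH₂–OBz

CH₃CH₂–Br > CH₃CH₂–Cl > CH₃CH₂–ONO₂ > CH₃CH₂–OPO(OH)₂ > CH₃CH₂–OBz

With the same alkyl group throughout, only the leaving group differentiates the rates.
Leaving-group ability tracks the stability of the departed species; conjugate-acid pKₐ is the usual yardstick (lower pKₐ → better LG).
CH₃CH₂–Br loses Br⁻: pKₐ(HBr) ≈ -9
CH₃CH₂–Cl loses Cl⁻: pKₐ(HCl) ≈ -7
CH₃CH₂–ONO₂ loses NO₃⁻: pKₐ(HNO₃) ≈ -1.3
CH₃CH₂–OPO(OH)₂ loses H₂PO₄⁻: pKₐ(H₃PO₄) ≈ 2.1
CH₃CH₂–OBz loses PhCOO⁻: pKₐ(C₆H₅COOH) ≈ 4.2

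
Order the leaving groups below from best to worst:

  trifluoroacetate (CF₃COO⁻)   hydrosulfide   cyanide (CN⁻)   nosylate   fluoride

nosylate > trifluoroacetate (CF₃COO⁻) > fluoride > hydrosulfide > cyanide (CN⁻)

Rank by basicity of the departing species: weakest base leaves most easily.
nosylate: pKₐ(p-O₂NC₆H₄SO₃H) ≈ -3.5 — p-nitro group further stabilises the sulfonate
trifluoroacetate (CF₃COO⁻): pKₐ(CF₃COOH) ≈ 0.2 — strongly electron-withdrawing CF₃ stabilises the carboxylate
fluoride: pKₐ(HF) ≈ 3.2 — small and strongly basic; the poor halide leaving group
hydrosulfide: pKₐ(H₂S) ≈ 7
cyanide (CN⁻): pKₐ(HCN) ≈ 9.2 — sp carbon stabilises the charge somewhat, but still a poor LG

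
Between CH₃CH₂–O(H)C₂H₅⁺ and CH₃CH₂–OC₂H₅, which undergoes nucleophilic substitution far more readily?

From CH₃CH₂–OC₂H₅ the departing group would be CH₃CH₂O⁻ (pKₐ(CH₃CH₂OH) ≈ 16). Strong base; alkoxides do not leave unassisted.
From CH₃CH₂–O(H)C₂H₅⁺ the leaving group is R'OH (pKₐ(R'OH₂⁺) ≈ -2.4). Neutral; leaves from a protonated ether (an oxonium ion, R–O(H)R'⁺).
(In practice CH₃CH₂–O(H)C₂H₅⁺ is made from CH₃CH₂–OC₂H₅ by protonation with concentrated HBr, allowing neutral ethanol, rather than ethoxide, to depart.)

CH₃CH₂–O(H)C₂H₅⁺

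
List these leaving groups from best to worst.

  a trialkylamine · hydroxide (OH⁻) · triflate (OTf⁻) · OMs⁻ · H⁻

triflate (OTf⁻) > OMs⁻ > a trialkylamine > hydroxide (OH⁻) > H⁻

The more stable X⁻ (or X) is on its own — i.e. the weaker a base it is — the better a leaving group it makes.
triflate (OTf⁻): pKₐ(CF₃SO₃H (triflic acid)) ≈ -14
OMs⁻: pKₐ(CH₃SO₃H (MsOH)) ≈ -1.9
a trialkylamine: pKₐ(R'₃NH⁺) ≈ 10.7
hydroxide (OH⁻): pKₐ(H₂O) ≈ 15.7
H⁻: pKₐ(H₂) ≈ 36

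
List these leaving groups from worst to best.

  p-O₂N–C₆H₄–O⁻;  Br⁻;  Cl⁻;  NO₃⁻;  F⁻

p-O₂N–C₆H₄–O⁻ < F⁻ < NO₃⁻ < Cl⁻ < Br⁻

The more stable X⁻ (or X) is on its own — i.e. the weaker a base it is — the better a leaving group it makes.
Br⁻: pKₐ(HBr) ≈ -9 — weak base; good leaving group
Cl⁻: pKₐ(HCl) ≈ -7 — moderately weak base
NO₃⁻: pKₐ(HNO₃) ≈ -1.3
F⁻: pKₐ(HF) ≈ 3.2 — small and strongly basic; the poor halide leaving group
p-O₂N–C₆H₄–O⁻: pKₐ(p-nitrophenol) ≈ 7.2
Reversing gives the worst-to-best order requested.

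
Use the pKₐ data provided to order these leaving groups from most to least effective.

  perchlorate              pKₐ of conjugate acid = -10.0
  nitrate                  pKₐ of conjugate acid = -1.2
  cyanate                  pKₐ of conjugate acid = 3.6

perchlorate > nitrate > cyanate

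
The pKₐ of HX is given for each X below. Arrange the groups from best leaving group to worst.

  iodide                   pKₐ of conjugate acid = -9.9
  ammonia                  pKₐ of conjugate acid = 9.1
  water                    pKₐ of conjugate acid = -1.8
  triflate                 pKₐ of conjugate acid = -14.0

Lower conjugate-acid pKₐ ⇒ weaker base ⇒ better leaving group.
Sorting by the given values: triflate (-14.0), iodide (-9.9), water (-1.8), ammonia (9.1).

triflate > iodide > water > ammonia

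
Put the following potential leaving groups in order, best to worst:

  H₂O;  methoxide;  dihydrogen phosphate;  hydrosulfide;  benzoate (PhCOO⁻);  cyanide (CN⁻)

Rank by basicity of the departing species: weakest base leaves most easily.
H₂O: pKₐ(H₃O⁺) ≈ -1.7 — neutral; leaves from a protonated alcohol (R–OH₂⁺)
dihydrogen phosphate: pKₐ(H₃PO₄) ≈ 2.1 — moderate base; biological leaving group after further activation
benzoate (PhCOO⁻): pKₐ(C₆H₅COOH) ≈ 4.2
hydrosulfide: pKₐ(H₂S) ≈ 7
cyanide (CN⁻): pKₐ(HCN) ≈ 9.2 — sp carbon stabilises the charge somewhat, but still a poor LG
methoxide: pKₐ(CH₃OH) ≈ 15.5 — strong base; alkoxides do not leave unassisted

H₂O > dihydrogen phosphate > benzoate (PhCOO⁻) > hydrosulfide > cyanide (CN⁻) > methoxide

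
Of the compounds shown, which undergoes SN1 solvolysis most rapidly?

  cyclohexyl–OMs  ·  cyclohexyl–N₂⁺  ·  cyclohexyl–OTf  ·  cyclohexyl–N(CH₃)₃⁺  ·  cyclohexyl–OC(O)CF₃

cyclohexyl–N₂⁺

Identical carbon frameworks mean the comparison reduces to leaving-group quality.
A good leaving group is a weak base: the lower the pKₐ of its conjugate acid, the more readily it departs.
cyclohexyl–N₂⁺ loses N₂: no meaningful conjugate acid; N₂ departs as an exceptionally stable neutral molecule
cyclohexyl–OTf loses OTf⁻: pKₐ(CF₃SO₃H (triflic acid)) ≈ -14
cyclohexyl–OMs loses OMs⁻: pKₐ(CH₃SO₃H (MsOH)) ≈ -1.9
cyclohexyl–OC(O)CF₃ loses CF₃COO⁻: pKₐ(CF₃COOH) ≈ 0.2
cyclohexyl–N(CH₃)₃⁺ loses NR'₃: pKₐ(R'₃NH⁺) ≈ 10.7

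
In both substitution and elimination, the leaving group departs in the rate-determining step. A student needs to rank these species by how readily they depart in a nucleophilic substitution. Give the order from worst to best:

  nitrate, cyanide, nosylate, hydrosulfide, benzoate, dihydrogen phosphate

nosylate: pKₐ(p-O₂NC₆H₄SO₃H) ≈ -3.5 — p-nitro group further stabilises the sulfonate
nitrate: pKₐ(HNO₃) ≈ -1.3 — resonance-delocalised over three oxygens
dihydrogen phosphate: pKₐ(H₃PO₄) ≈ 2.1
benzoate: pKₐ(C₆H₅COOH) ≈ 4.2 — aryl carboxylate
hydrosulfide: pKₐ(H₂S) ≈ 7 — larger and more polarisable than the oxygen analogue
cyanide: pKₐ(HCN) ≈ 9.2
Listed from poorest to best leaving group as asked.

cyanide < hydrosulfide < benzoate < dihydrogen phosphate < nitrate < nosylate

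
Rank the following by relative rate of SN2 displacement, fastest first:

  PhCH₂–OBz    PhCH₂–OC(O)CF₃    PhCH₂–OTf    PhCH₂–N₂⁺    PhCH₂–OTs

PhCH₂–N₂⁺ > PhCH₂–OTf > PhCH₂–OTs > PhCH₂–OC(O)CF₃ > PhCH₂–OBz

With the same alkyl group throughout, only the leaving group differentiates the rates.
A good leaving group is a weak base: the lower the pKₐ of its conjugate acid, the more readily it departs.
PhCH₂–N₂⁺ loses N₂: no meaningful conjugate acid; N₂ departs as an exceptionally stable neutral molecule
PhCH₂–OTf loses OTf⁻: pKₐ(CF₃SO₃H (triflic acid)) ≈ -14
PhCH₂–OTs loses OTs⁻: pKₐ(p-CH₃C₆H₄SO₃H (TsOH)) ≈ -2.8
PhCH₂–OC(O)CF₃ loses CF₃COO⁻: pKₐ(CF₃COOH) ≈ 0.2
PhCH₂–OBz loses PhCOO⁻: pKₐ(C₆H₅COOH) ≈ 4.2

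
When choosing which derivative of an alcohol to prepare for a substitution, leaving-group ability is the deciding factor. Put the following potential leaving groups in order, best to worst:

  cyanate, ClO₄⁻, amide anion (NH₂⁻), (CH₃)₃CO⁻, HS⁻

The more stable X⁻ (or X) is on its own — i.e. the weaker a base it is — the better a leaving group it makes.
ClO₄⁻: pKₐ(HClO₄) ≈ -10
cyanate: pKₐ(HOCN) ≈ 3.5
HS⁻: pKₐ(H₂S) ≈ 7
(CH₃)₃CO⁻: pKₐ(t-BuOH) ≈ 18
amide anion (NH₂⁻): pKₐ(NH₃) ≈ 38

ClO₄⁻ > cyanate > HS⁻ > (CH₃)₃CO⁻ > amide anion (NH₂⁻)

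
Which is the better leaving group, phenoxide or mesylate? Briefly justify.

mesylate is the better leaving group.
pKₐ(CH₃SO₃H (MsOH)) ≈ -1.9 versus pKₐ(C₆H₅OH (phenol)) ≈ 10: mesylate is the much weaker base.
Resonance-delocalised alkanesulfonate.

mesylate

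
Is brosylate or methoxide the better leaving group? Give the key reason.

brosylate is the better leaving group.
pKₐ(p-BrC₆H₄SO₃H) ≈ -2.8 versus pKₐ(CH₃OH) ≈ 15.5: brosylate is the much weaker base.
Arenesulfonate with a p-bromo substituent.

brosylate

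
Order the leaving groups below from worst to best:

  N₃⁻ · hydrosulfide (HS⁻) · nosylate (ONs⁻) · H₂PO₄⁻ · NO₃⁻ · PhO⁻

PhO⁻ < hydrosulfide (HS⁻) < N₃⁻ < H₂PO₄⁻ < NO₃⁻ < nosylate (ONs⁻)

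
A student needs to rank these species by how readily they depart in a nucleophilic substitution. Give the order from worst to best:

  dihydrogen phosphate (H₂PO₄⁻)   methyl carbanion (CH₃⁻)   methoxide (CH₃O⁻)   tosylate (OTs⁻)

Rank by basicity of the departing species: weakest base leaves most easily.
tosylate (OTs⁻): pKₐ(p-CH₃C₆H₄SO₃H (TsOH)) ≈ -2.8 — resonance-delocalised arenesulfonate
dihydrogen phosphate (H₂PO₄⁻): pKₐ(H₃PO₄) ≈ 2.1 — moderate base; biological leaving group after further activation
methoxide (CH₃O⁻): pKₐ(CH₃OH) ≈ 15.5 — strong base; alkoxides do not leave unassisted
methyl carbanion (CH₃⁻): pKₐ(CH₄) ≈ 48
Listed from poorest to best leaving group as asked.

methyl carbanion (CH₃⁻) < methoxide (CH₃O⁻) < dihydrogen phosphate (H₂PO₄⁻) < tosylate (OTs⁻)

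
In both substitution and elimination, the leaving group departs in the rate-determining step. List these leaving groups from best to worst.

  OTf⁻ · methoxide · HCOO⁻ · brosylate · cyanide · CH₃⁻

OTf⁻ > brosylate > HCOO⁻ > cyanide > methoxide > CH₃⁻

OTf⁻: pKₐ(CF₃SO₃H (triflic acid)) ≈ -14
brosylate: pKₐ(p-BrC₆H₄SO₃H) ≈ -2.8
HCOO⁻: pKₐ(HCOOH) ≈ 3.8
cyanide: pKₐ(HCN) ≈ 9.2
methoxide: pKₐ(CH₃OH) ≈ 15.5
CH₃⁻: pKₐ(CH₄) ≈ 48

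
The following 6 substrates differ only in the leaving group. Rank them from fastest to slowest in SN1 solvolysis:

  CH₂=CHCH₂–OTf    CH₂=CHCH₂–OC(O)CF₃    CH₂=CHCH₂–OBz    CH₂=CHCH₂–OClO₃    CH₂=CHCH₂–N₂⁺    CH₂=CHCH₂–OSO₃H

CH₂=CHCH₂–N₂⁺ > CH₂=CHCH₂–OTf > CH₂=CHCH₂–OClO₃ > CH₂=CHCH₂–OSO₃H > CH₂=CHCH₂–OC(O)CF₃ > CH₂=CHCH₂–OBz

Identical carbon frameworks mean the comparison reduces to leaving-group quality.
A good leaving group is a weak base: the lower the pKₐ of its conjugate acid, the more readily it departs.
CH₂=CHCH₂–N₂⁺ loses N₂: no meaningful conjugate acid; N₂ departs as an exceptionally stable neutral molecule
CH₂=CHCH₂–OTf loses OTf⁻: pKₐ(CF₃SO₃H (triflic acid)) ≈ -14
CH₂=CHCH₂–OClO₃ loses ClO₄⁻: pKₐ(HClO₄) ≈ -10
CH₂=CHCH₂–OSO₃H loses HSO₄⁻: pKₐ(H₂SO₄) ≈ -3
CH₂=CHCH₂–OC(O)CF₃ loses CF₃COO⁻: pKₐ(CF₃COOH) ≈ 0.2
CH₂=CHCH₂–OBz loses PhCOO⁻: pKₐ(C₆H₅COOH) ≈ 4.2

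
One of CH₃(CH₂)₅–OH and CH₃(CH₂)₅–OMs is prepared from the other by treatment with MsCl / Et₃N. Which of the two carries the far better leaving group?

From CH₃(CH₂)₅–OH the departing group would be OH⁻ (pKₐ(H₂O) ≈ 15.7). Strong base; essentially never leaves without prior activation.
From CH₃(CH₂)₅–OMs the leaving group is OMs⁻ (pKₐ(CH₃SO₃H (MsOH)) ≈ -1.9). Resonance-delocalised alkanesulfonate.
Treatment with MsCl / Et₃N works by converting the hydroxyl into a mesylate, making CH₃(CH₂)₅–OMs enormously more reactive.

CH₃(CH₂)₅–OMs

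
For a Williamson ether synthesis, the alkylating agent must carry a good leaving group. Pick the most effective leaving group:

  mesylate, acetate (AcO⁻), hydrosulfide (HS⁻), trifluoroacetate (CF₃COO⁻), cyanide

mesylate

Rank by basicity of the departing species: weakest base leaves most easily.
mesylate: pKₐ(CH₃SO₃H (MsOH)) ≈ -1.9
trifluoroacetate (CF₃COO⁻): pKₐ(CF₃COOH) ≈ 0.2
acetate (AcO⁻): pKₐ(CH₃COOH) ≈ 4.8
hydrosulfide (HS⁻): pKₐ(H₂S) ≈ 7
cyanide: pKₐ(HCN) ≈ 9.2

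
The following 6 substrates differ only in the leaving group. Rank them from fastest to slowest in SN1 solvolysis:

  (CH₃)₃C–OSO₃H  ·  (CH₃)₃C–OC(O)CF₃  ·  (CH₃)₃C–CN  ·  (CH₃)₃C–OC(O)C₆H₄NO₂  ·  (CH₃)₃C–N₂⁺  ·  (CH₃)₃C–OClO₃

(CH₃)₃C–N₂⁺ > (CH₃)₃C–OClO₃ > (CH₃)₃C–OSO₃H > (CH₃)₃C–OC(O)CF₃ > (CH₃)₃C–OC(O)C₆H₄NO₂ > (CH₃)₃C–CN

The skeletons are identical, so relative rate is governed entirely by leaving-group ability.
Leaving-group ability tracks the stability of the departed species; conjugate-acid pKₐ is the usual yardstick (lower pKₐ → better LG).
(CH₃)₃C–N₂⁺ loses N₂: no meaningful conjugate acid; N₂ departs as an exceptionally stable neutral molecule
(CH₃)₃C–OClO₃ loses ClO₄⁻: pKₐ(HClO₄) ≈ -10
(CH₃)₃C–OSO₃H loses HSO₄⁻: pKₐ(H₂SO₄) ≈ -3
(CH₃)₃C–OC(O)CF₃ loses CF₃COO⁻: pKₐ(CF₃COOH) ≈ 0.2
(CH₃)₃C–OC(O)C₆H₄NO₂ loses p-O₂N–C₆H₄–COO⁻: pKₐ(p-nitrobenzoic acid) ≈ 3.4
(CH₃)₃C–CN loses CN⁻: pKₐ(HCN) ≈ 9.2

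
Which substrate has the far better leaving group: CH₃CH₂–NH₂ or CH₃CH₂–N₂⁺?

CH₃CH₂–N₂⁺

From CH₃CH₂–NH₂ the departing group would be NH₂⁻ (pKₐ(NH₃) ≈ 38). Extremely strong base; never a leaving group.
From CH₃CH₂–N₂⁺ the leaving group is N₂ (no meaningful conjugate acid; N₂ departs as an exceptionally stable neutral molecule).
(In practice CH₃CH₂–N₂⁺ is made from CH₃CH₂–NH₂ by diazotisation (NaNO₂ / HCl, 0 °C), generating a diazonium salt that expels N₂.)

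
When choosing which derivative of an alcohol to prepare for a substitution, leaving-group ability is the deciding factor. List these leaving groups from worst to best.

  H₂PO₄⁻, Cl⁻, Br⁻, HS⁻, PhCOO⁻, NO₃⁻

Br⁻: pKₐ(HBr) ≈ -9
Cl⁻: pKₐ(HCl) ≈ -7 — moderately weak base
NO₃⁻: pKₐ(HNO₃) ≈ -1.3
H₂PO₄⁻: pKₐ(H₃PO₄) ≈ 2.1 — moderate base; biological leaving group after further activation
PhCOO⁻: pKₐ(C₆H₅COOH) ≈ 4.2 — aryl carboxylate
HS⁻: pKₐ(H₂S) ≈ 7
Listed from poorest to best leaving group as asked.

HS⁻ < PhCOO⁻ < H₂PO₄⁻ < NO₃⁻ < Cl⁻ < Br⁻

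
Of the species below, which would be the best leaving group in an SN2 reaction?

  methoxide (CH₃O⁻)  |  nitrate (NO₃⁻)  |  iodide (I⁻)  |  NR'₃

Rank by basicity of the departing species: weakest base leaves most easily.
iodide (I⁻): pKₐ(HI) ≈ -10
nitrate (NO₃⁻): pKₐ(HNO₃) ≈ -1.3
NR'₃: pKₐ(R'₃NH⁺) ≈ 10.7
methoxide (CH₃O⁻): pKₐ(CH₃OH) ≈ 15.5

iodide (I⁻)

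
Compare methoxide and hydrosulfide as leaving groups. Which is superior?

hydrosulfide is the better leaving group.
pKₐ(H₂S) ≈ 7 versus pKₐ(CH₃OH) ≈ 15.5: hydrosulfide is the much weaker base.
Larger and more polarisable than the oxygen analogue.

hydrosulfide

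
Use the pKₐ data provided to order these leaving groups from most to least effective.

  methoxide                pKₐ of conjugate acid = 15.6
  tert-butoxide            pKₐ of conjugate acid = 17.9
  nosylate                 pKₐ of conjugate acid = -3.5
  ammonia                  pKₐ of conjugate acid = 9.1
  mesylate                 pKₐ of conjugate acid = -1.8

Lower conjugate-acid pKₐ ⇒ weaker base ⇒ better leaving group.
Sorting by the given values: nosylate (-3.5), mesylate (-1.8), ammonia (9.1), methoxide (15.6), tert-butoxide (17.9).

nosylate > mesylate > ammonia > methoxide > tert-butoxide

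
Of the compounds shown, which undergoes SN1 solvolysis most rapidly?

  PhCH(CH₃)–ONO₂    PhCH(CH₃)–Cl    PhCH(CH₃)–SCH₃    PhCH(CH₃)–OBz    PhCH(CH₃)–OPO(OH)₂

PhCH(CH₃)–Cl

The skeletons are identical, so relative rate is governed entirely by leaving-group ability.
Rank by basicity of the departing species: weakest base leaves most easily.
PhCH(CH₃)–Cl loses Cl⁻: pKₐ(HCl) ≈ -7
PhCH(CH₃)–ONO₂ loses NO₃⁻: pKₐ(HNO₃) ≈ -1.3
PhCH(CH₃)–OPO(OH)₂ loses H₂PO₄⁻: pKₐ(H₃PO₄) ≈ 2.1
PhCH(CH₃)–OBz loses PhCOO⁻: pKₐ(C₆H₅COOH) ≈ 4.2
PhCH(CH₃)–SCH₃ loses RS⁻: pKₐ(RSH (a thiol)) ≈ 10.5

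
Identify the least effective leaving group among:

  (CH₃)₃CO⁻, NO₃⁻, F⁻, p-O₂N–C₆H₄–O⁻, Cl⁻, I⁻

A good leaving group is a weak base: the lower the pKₐ of its conjugate acid, the more readily it departs.
I⁻: pKₐ(HI) ≈ -10
Cl⁻: pKₐ(HCl) ≈ -7
NO₃⁻: pKₐ(HNO₃) ≈ -1.3
F⁻: pKₐ(HF) ≈ 3.2
p-O₂N–C₆H₄–O⁻: pKₐ(p-nitrophenol) ≈ 7.2
(CH₃)₃CO⁻: pKₐ(t-BuOH) ≈ 18

(CH₃)₃CO⁻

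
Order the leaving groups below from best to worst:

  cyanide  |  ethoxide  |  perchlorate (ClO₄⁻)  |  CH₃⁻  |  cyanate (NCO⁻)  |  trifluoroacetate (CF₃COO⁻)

The more stable X⁻ (or X) is on its own — i.e. the weaker a base it is — the better a leaving group it makes.
perchlorate (ClO₄⁻): pKₐ(HClO₄) ≈ -10
trifluoroacetate (CF₃COO⁻): pKₐ(CF₃COOH) ≈ 0.2
cyanate (NCO⁻): pKₐ(HOCN) ≈ 3.5
cyanide: pKₐ(HCN) ≈ 9.2
ethoxide: pKₐ(CH₃CH₂OH) ≈ 16
CH₃⁻: pKₐ(CH₄) ≈ 48

perchlorate (ClO₄⁻) > trifluoroacetate (CF₃COO⁻) > cyanate (NCO⁻) > cyanide > ethoxide > CH₃⁻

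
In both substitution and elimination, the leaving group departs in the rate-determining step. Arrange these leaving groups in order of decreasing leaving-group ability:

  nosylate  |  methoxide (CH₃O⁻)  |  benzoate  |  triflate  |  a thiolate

Rank by basicity of the departing species: weakest base leaves most easily.
triflate: pKₐ(CF₃SO₃H (triflic acid)) ≈ -14
nosylate: pKₐ(p-O₂NC₆H₄SO₃H) ≈ -3.5
benzoate: pKₐ(C₆H₅COOH) ≈ 4.2
a thiolate: pKₐ(RSH (a thiol)) ≈ 10.5
methoxide (CH₃O⁻): pKₐ(CH₃OH) ≈ 15.5

triflate > nosylate > benzoate > a thiolate > methoxide (CH₃O⁻)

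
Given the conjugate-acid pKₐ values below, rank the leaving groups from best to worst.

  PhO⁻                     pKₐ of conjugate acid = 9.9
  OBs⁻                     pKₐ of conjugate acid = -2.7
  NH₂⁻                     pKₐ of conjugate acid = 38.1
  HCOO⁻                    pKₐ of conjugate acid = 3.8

OBs⁻ > HCOO⁻ > PhO⁻ > NH₂⁻

Lower conjugate-acid pKₐ ⇒ weaker base ⇒ better leaving group.
Sorting by the given values: OBs⁻ (-2.7), HCOO⁻ (3.8), PhO⁻ (9.9), NH₂⁻ (38.1).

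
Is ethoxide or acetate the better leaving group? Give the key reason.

acetate is the better leaving group.
pKₐ(CH₃COOH) ≈ 4.8 versus pKₐ(CH₃CH₂OH) ≈ 16: acetate is the much weaker base.
Resonance-stabilised but still a weak base.

acetate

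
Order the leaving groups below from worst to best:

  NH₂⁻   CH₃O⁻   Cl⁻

Leaving-group ability tracks the stability of the departed species; conjugate-acid pKₐ is the usual yardstick (lower pKₐ → better LG).
Cl⁻: pKₐ(HCl) ≈ -7 — moderately weak base
CH₃O⁻: pKₐ(CH₃OH) ≈ 15.5 — strong base; alkoxides do not leave unassisted
NH₂⁻: pKₐ(NH₃) ≈ 38 — extremely strong base; never a leaving group
Listed from poorest to best leaving group as asked.

NH₂⁻ < CH₃O⁻ < Cl⁻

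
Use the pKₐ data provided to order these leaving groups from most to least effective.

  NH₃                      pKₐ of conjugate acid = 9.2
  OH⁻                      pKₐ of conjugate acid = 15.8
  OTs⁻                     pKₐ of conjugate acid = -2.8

Lower conjugate-acid pKₐ ⇒ weaker base ⇒ better leaving group.
Sorting by the given values: OTs⁻ (-2.8), NH₃ (9.2), OH⁻ (15.8).

OTs⁻ > NH₃ > OH⁻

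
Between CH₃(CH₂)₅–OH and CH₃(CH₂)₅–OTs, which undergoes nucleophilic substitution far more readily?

From CH₃(CH₂)₅–OH the departing group would be OH⁻ (pKₐ(H₂O) ≈ 15.7). Strong base; essentially never leaves without prior activation.
From CH₃(CH₂)₅–OTs the leaving group is OTs⁻ (pKₐ(p-CH₃C₆H₄SO₃H (TsOH)) ≈ -2.8). Resonance-delocalised arenesulfonate.
(In practice CH₃(CH₂)₅–OTs is made from CH₃(CH₂)₅–OH by treatment with TsCl / pyridine, converting the hydroxyl into a tosylate.)

CH₃(CH₂)₅–OTs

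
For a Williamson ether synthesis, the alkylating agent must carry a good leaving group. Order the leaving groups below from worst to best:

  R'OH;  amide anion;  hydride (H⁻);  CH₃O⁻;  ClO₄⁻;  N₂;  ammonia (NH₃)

Leaving-group ability tracks the stability of the departed species; conjugate-acid pKₐ is the usual yardstick (lower pKₐ → better LG).
N₂: no meaningful conjugate acid; N₂ departs as an exceptionally stable neutral molecule
ClO₄⁻: pKₐ(HClO₄) ≈ -10 — extremely weak base; rarely used for safety reasons
R'OH: pKₐ(R'OH₂⁺) ≈ -2.4 — neutral; leaves from a protonated ether (an oxonium ion, R–O(H)R'⁺)
ammonia (NH₃): pKₐ(NH₄⁺) ≈ 9.2
CH₃O⁻: pKₐ(CH₃OH) ≈ 15.5
hydride (H⁻): pKₐ(H₂) ≈ 36
amide anion: pKₐ(NH₃) ≈ 38 — extremely strong base; never a leaving group
The question asks for worst first, so the sequence is read in increasing leaving-group ability.

amide anion < hydride (H⁻) < CH₃O⁻ < ammonia (NH₃) < R'OH < ClO₄⁻ < N₂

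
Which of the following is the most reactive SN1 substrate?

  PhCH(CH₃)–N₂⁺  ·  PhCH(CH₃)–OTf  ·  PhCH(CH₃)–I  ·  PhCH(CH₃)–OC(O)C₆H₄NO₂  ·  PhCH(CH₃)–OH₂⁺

With the same alkyl group throughout, only the leaving group differentiates the rates.
Leaving-group ability tracks the stability of the departed species; conjugate-acid pKₐ is the usual yardstick (lower pKₐ → better LG).
PhCH(CH₃)–N₂⁺ loses N₂: no meaningful conjugate acid; N₂ departs as an exceptionally stable neutral molecule
PhCH(CH₃)–OTf loses OTf⁻: pKₐ(CF₃SO₃H (triflic acid)) ≈ -14
PhCH(CH₃)–I loses I⁻: pKₐ(HI) ≈ -10
PhCH(CH₃)–OH₂⁺ loses H₂O: pKₐ(H₃O⁺) ≈ -1.7
PhCH(CH₃)–OC(O)C₆H₄NO₂ loses p-O₂N–C₆H₄–COO⁻: pKₐ(p-nitrobenzoic acid) ≈ 3.4

PhCH(CH₃)–N₂⁺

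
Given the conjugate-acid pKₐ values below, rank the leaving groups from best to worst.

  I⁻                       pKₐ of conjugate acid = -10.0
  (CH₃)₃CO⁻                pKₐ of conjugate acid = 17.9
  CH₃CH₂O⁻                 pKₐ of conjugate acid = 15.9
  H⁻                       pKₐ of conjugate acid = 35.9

Lower conjugate-acid pKₐ ⇒ weaker base ⇒ better leaving group.
Sorting by the given values: I⁻ (-10.0), CH₃CH₂O⁻ (15.9), (CH₃)₃CO⁻ (17.9), H⁻ (35.9).

I⁻ > CH₃CH₂O⁻ > (CH₃)₃CO⁻ > H⁻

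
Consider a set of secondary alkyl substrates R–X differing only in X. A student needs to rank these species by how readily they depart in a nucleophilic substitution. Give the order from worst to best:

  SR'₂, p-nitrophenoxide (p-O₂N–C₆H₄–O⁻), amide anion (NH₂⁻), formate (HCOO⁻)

amide anion (NH₂⁻) < p-nitrophenoxide (p-O₂N–C₆H₄–O⁻) < formate (HCOO⁻) < SR'₂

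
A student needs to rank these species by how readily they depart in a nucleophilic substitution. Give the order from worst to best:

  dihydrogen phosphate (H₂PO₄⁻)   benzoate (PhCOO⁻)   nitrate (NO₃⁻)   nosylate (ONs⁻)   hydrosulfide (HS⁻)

Leaving-group ability tracks the stability of the departed species; conjugate-acid pKₐ is the usual yardstick (lower pKₐ → better LG).
nosylate (ONs⁻): pKₐ(p-O₂NC₆H₄SO₃H) ≈ -3.5
nitrate (NO₃⁻): pKₐ(HNO₃) ≈ -1.3
dihydrogen phosphate (H₂PO₄⁻): pKₐ(H₃PO₄) ≈ 2.1
benzoate (PhCOO⁻): pKₐ(C₆H₅COOH) ≈ 4.2
hydrosulfide (HS⁻): pKₐ(H₂S) ≈ 7 — larger and more polarisable than the oxygen analogue
The question asks for worst first, so the sequence is read in increasing leaving-group ability.

hydrosulfide (HS⁻) < benzoate (PhCOO⁻) < dihydrogen phosphate (H₂PO₄⁻) < nitrate (NO₃⁻) < nosylate (ONs⁻)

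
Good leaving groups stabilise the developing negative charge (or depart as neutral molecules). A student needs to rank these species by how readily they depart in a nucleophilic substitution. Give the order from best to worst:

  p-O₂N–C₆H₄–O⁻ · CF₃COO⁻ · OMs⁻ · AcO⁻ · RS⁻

OMs⁻: pKₐ(CH₃SO₃H (MsOH)) ≈ -1.9 — resonance-delocalised alkanesulfonate
CF₃COO⁻: pKₐ(CF₃COOH) ≈ 0.2
AcO⁻: pKₐ(CH₃COOH) ≈ 4.8
p-O₂N–C₆H₄–O⁻: pKₐ(p-nitrophenol) ≈ 7.2
RS⁻: pKₐ(RSH (a thiol)) ≈ 10.5 — moderately basic; rarely leaves without activation

OMs⁻ > CF₃COO⁻ > AcO⁻ > p-O₂N–C₆H₄–O⁻ > RS⁻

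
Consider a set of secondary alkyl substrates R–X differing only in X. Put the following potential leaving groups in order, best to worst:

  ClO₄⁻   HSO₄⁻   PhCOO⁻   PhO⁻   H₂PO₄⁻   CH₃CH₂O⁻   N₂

The more stable X⁻ (or X) is on its own — i.e. the weaker a base it is — the better a leaving group it makes.
N₂: no meaningful conjugate acid; N₂ departs as an exceptionally stable neutral molecule
ClO₄⁻: pKₐ(HClO₄) ≈ -10 — extremely weak base; rarely used for safety reasons
HSO₄⁻: pKₐ(H₂SO₄) ≈ -3 — conjugate base of a strong mineral acid
H₂PO₄⁻: pKₐ(H₃PO₄) ≈ 2.1 — moderate base; biological leaving group after further activation
PhCOO⁻: pKₐ(C₆H₅COOH) ≈ 4.2 — aryl carboxylate
PhO⁻: pKₐ(C₆H₅OH (phenol)) ≈ 10
CH₃CH₂O⁻: pKₐ(CH₃CH₂OH) ≈ 16 — strong base; alkoxides do not leave unassisted

N₂ > ClO₄⁻ > HSO₄⁻ > H₂PO₄⁻ > PhCOO⁻ > PhO⁻ > CH₃CH₂O⁻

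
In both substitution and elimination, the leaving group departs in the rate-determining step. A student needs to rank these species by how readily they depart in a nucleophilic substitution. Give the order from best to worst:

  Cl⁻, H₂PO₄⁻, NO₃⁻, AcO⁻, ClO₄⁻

ClO₄⁻ > Cl⁻ > NO₃⁻ > H₂PO₄⁻ > AcO⁻

Leaving-group ability tracks the stability of the departed species; conjugate-acid pKₐ is the usual yardstick (lower pKₐ → better LG).
ClO₄⁻: pKₐ(HClO₄) ≈ -10
Cl⁻: pKₐ(HCl) ≈ -7
NO₃⁻: pKₐ(HNO₃) ≈ -1.3
H₂PO₄⁻: pKₐ(H₃PO₄) ≈ 2.1
AcO⁻: pKₐ(CH₃COOH) ≈ 4.8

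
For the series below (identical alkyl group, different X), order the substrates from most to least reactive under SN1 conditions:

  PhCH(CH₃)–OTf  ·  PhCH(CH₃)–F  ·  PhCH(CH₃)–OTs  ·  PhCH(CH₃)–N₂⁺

With the same alkyl group throughout, only the leaving group differentiates the rates.
Leaving-group ability tracks the stability of the departed species; conjugate-acid pKₐ is the usual yardstick (lower pKₐ → better LG).
PhCH(CH₃)–N₂⁺ loses N₂: no meaningful conjugate acid; N₂ departs as an exceptionally stable neutral molecule
PhCH(CH₃)–OTf loses OTf⁻: pKₐ(CF₃SO₃H (triflic acid)) ≈ -14
PhCH(CH₃)–OTs loses OTs⁻: pKₐ(p-CH₃C₆H₄SO₃H (TsOH)) ≈ -2.8
PhCH(CH₃)–F loses F⁻: pKₐ(HF) ≈ 3.2

PhCH(CH₃)–N₂⁺ > PhCH(CH₃)–OTf > PhCH(CH₃)–OTs > PhCH(CH₃)–F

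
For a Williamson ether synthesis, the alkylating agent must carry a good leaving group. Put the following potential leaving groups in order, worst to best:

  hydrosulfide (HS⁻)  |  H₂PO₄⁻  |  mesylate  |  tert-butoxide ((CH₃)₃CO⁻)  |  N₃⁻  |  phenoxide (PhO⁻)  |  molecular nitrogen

Leaving-group ability tracks the stability of the departed species; conjugate-acid pKₐ is the usual yardstick (lower pKₐ → better LG).
molecular nitrogen: no meaningful conjugate acid; N₂ departs as an exceptionally stable neutral molecule
mesylate: pKₐ(CH₃SO₃H (MsOH)) ≈ -1.9 — resonance-delocalised alkanesulfonate
H₂PO₄⁻: pKₐ(H₃PO₄) ≈ 2.1
N₃⁻: pKₐ(HN₃) ≈ 4.7 — linear, resonance-stabilised
hydrosulfide (HS⁻): pKₐ(H₂S) ≈ 7 — larger and more polarisable than the oxygen analogue
phenoxide (PhO⁻): pKₐ(C₆H₅OH (phenol)) ≈ 10
tert-butoxide ((CH₃)₃CO⁻): pKₐ(t-BuOH) ≈ 18
The question asks for worst first, so the sequence is read in increasing leaving-group ability.

tert-butoxide ((CH₃)₃CO⁻) < phenoxide (PhO⁻) < hydrosulfide (HS⁻) < N₃⁻ < H₂PO₄⁻ < mesylate < molecular nitrogen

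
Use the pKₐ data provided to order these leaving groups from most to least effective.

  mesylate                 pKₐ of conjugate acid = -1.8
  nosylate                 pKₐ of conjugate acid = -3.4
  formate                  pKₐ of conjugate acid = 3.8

Lower conjugate-acid pKₐ ⇒ weaker base ⇒ better leaving group.
Sorting by the given values: nosylate (-3.4), mesylate (-1.8), formate (3.8).

nosylate > mesylate > formate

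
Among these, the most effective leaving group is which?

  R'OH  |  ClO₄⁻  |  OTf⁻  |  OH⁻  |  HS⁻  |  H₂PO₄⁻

Rank by basicity of the departing species: weakest base leaves most easily.
OTf⁻: pKₐ(CF₃SO₃H (triflic acid)) ≈ -14
ClO₄⁻: pKₐ(HClO₄) ≈ -10
R'OH: pKₐ(R'OH₂⁺) ≈ -2.4
H₂PO₄⁻: pKₐ(H₃PO₄) ≈ 2.1
HS⁻: pKₐ(H₂S) ≈ 7
OH⁻: pKₐ(H₂O) ≈ 15.7

OTf⁻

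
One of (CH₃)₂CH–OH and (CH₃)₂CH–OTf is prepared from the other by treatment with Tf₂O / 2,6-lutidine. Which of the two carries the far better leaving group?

(CH₃)₂CH–OTf

From (CH₃)₂CH–OH the departing group would be OH⁻ (pKₐ(H₂O) ≈ 15.7). Strong base; essentially never leaves without prior activation.
From (CH₃)₂CH–OTf the leaving group is OTf⁻ (pKₐ(CF₃SO₃H (triflic acid)) ≈ -14). Charge spread over three oxygens and a CF₃ group; the premier leaving group in synthesis.
Treatment with Tf₂O / 2,6-lutidine works by converting the hydroxyl into a triflate, making (CH₃)₂CH–OTf enormously more reactive.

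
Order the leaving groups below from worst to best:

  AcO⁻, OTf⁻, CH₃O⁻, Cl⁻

CH₃O⁻ < AcO⁻ < Cl⁻ < OTf⁻

OTf⁻: pKₐ(CF₃SO₃H (triflic acid)) ≈ -14 — charge spread over three oxygens and a CF₃ group; the premier leaving group in synthesis
Cl⁻: pKₐ(HCl) ≈ -7 — moderately weak base
AcO⁻: pKₐ(CH₃COOH) ≈ 4.8 — resonance-stabilised but still a weak base
CH₃O⁻: pKₐ(CH₃OH) ≈ 15.5
Reversing gives the worst-to-best order requested.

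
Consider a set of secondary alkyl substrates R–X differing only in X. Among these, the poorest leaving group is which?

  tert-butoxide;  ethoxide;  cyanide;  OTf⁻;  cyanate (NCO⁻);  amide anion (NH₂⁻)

The more stable X⁻ (or X) is on its own — i.e. the weaker a base it is — the better a leaving group it makes.
OTf⁻: pKₐ(CF₃SO₃H (triflic acid)) ≈ -14
cyanate (NCO⁻): pKₐ(HOCN) ≈ 3.5
cyanide: pKₐ(HCN) ≈ 9.2
ethoxide: pKₐ(CH₃CH₂OH) ≈ 16
tert-butoxide: pKₐ(t-BuOH) ≈ 18
amide anion (NH₂⁻): pKₐ(NH₃) ≈ 38

amide anion (NH₂⁻)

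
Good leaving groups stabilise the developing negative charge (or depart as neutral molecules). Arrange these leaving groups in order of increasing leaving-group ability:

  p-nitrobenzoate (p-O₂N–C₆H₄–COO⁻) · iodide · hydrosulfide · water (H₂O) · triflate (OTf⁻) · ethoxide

Rank by basicity of the departing species: weakest base leaves most easily.
triflate (OTf⁻): pKₐ(CF₃SO₃H (triflic acid)) ≈ -14
iodide: pKₐ(HI) ≈ -10
water (H₂O): pKₐ(H₃O⁺) ≈ -1.7
p-nitrobenzoate (p-O₂N–C₆H₄–COO⁻): pKₐ(p-nitrobenzoic acid) ≈ 3.4
hydrosulfide: pKₐ(H₂S) ≈ 7
ethoxide: pKₐ(CH₃CH₂OH) ≈ 16
Reversing gives the worst-to-best order requested.

ethoxide < hydrosulfide < p-nitrobenzoate (p-O₂N–C₆H₄–COO⁻) < water (H₂O) < iodide < triflate (OTf⁻)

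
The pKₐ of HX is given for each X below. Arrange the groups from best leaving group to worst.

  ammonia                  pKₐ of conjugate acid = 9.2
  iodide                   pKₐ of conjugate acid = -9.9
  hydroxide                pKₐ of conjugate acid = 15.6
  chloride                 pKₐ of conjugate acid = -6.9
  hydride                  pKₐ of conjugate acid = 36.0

iodide > chloride > ammonia > hydroxide > hydride

Lower conjugate-acid pKₐ ⇒ weaker base ⇒ better leaving group.
Sorting by the given values: iodide (-9.9), chloride (-6.9), ammonia (9.2), hydroxide (15.6), hydride (36.0).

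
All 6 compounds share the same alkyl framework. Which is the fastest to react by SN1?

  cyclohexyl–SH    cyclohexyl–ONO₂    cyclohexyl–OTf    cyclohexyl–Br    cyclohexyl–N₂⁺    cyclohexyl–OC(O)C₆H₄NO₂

cyclohexyl–N₂⁺

Same R in every case — rank the leaving groups.
A good leaving group is a weak base: the lower the pKₐ of its conjugate acid, the more readily it departs.
cyclohexyl–N₂⁺ loses N₂: no meaningful conjugate acid; N₂ departs as an exceptionally stable neutral molecule
cyclohexyl–OTf loses OTf⁻: pKₐ(CF₃SO₃H (triflic acid)) ≈ -14
cyclohexyl–Br loses Br⁻: pKₐ(HBr) ≈ -9
cyclohexyl–ONO₂ loses NO₃⁻: pKₐ(HNO₃) ≈ -1.3
cyclohexyl–OC(O)C₆H₄NO₂ loses p-O₂N–C₆H₄–COO⁻: pKₐ(p-nitrobenzoic acid) ≈ 3.4
cyclohexyl–SH loses HS⁻: pKₐ(H₂S) ≈ 7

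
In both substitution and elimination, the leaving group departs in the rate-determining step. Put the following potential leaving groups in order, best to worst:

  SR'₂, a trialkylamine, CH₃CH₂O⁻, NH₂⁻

A good leaving group is a weak base: the lower the pKₐ of its conjugate acid, the more readily it departs.
SR'₂: pKₐ(R'₂SH⁺) ≈ -7 — neutral; leaves from a sulfonium salt (R–SR'₂⁺)
a trialkylamine: pKₐ(R'₃NH⁺) ≈ 10.7 — neutral but still a fairly strong base; Hofmann-elimination LG
CH₃CH₂O⁻: pKₐ(CH₃CH₂OH) ≈ 16
NH₂⁻: pKₐ(NH₃) ≈ 38

SR'₂ > a trialkylamine > CH₃CH₂O⁻ > NH₂⁻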